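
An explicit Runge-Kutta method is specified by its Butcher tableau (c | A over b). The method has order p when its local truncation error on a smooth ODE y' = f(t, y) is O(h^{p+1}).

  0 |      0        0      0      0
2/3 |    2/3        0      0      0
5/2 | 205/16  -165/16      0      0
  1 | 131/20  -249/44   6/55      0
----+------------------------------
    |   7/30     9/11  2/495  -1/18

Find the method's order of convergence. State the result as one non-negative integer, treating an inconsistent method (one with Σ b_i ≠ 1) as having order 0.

b = (7/30, 9/11, 2/495, -1/18)
c = (0, 2/3, 5/2, 1)
Ac = (0, 0, -55/8, -7/2)
Σ b_i: 7/30·1 + 9/11·1 + 2/495·1 + (-1/18)·1 = 1 ✓
b·c: 9/11·2/3 + 2/495·5/2 + (-1/18)·1 = 1/2 ✓
b·c²: 9/11·4/9 + 2/495·25/4 + (-1/18)·1 = 1/3 ✓
b·Ac: 2/495·(-55/8) + (-1/18)·(-7/2) = 1/6 ✓
b·c³: 9/11·8/27 + 2/495·125/8 + (-1/18)·1 = 1/4 ✓
b·(c∘Ac): 2/495·(-275/16) + (-1/18)·(-7/2) = 1/8 ✓
b·Ac²: 2/495·(-55/12) + (-1/18)·(-11/6) = 1/12 ✓
b·A²c: (-1/18)·(-3/4) = 1/24 ✓; 4 stages ⇒ order 4.

4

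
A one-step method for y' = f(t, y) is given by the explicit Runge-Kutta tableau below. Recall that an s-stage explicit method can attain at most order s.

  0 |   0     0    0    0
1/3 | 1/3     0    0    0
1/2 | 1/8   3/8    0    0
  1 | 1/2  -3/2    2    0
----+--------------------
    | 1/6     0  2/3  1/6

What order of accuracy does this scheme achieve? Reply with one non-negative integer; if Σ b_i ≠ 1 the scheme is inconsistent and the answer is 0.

4

b = (1/6, 0, 2/3, 1/6)
c = (0, 1/3, 1/2, 1)
Ac = (0, 0, 1/8, 1/2)
Σ b_i: 1/6·1 + 2/3·1 + 1/6·1 = 1 ✓
b·c: 2/3·1/2 + 1/6·1 = 1/2 ✓
b·c²: 2/3·1/4 + 1/6·1 = 1/3 ✓
b·Ac: 2/3·1/8 + 1/6·1/2 = 1/6 ✓
b·c³: 2/3·1/8 + 1/6·1 = 1/4 ✓
b·(c∘Ac): 2/3·1/16 + 1/6·1/2 = 1/8 ✓
b·Ac²: 2/3·1/24 + 1/6·1/3 = 1/12 ✓
b·A²c: 1/6·1/4 = 1/24 ✓; 4 stages ⇒ order 4.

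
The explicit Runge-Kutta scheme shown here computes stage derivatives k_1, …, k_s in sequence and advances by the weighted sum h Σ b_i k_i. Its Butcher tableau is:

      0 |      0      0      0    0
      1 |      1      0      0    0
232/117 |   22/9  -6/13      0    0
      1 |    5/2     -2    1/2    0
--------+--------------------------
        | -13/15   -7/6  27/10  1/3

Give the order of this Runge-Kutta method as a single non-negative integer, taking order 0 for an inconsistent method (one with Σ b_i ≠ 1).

1

b = (-13/15, -7/6, 27/10, 1/3)
c = (0, 1, 232/117, 1)
Ac = (0, 0, -6/13, -118/117)
Σ b_i: (-13/15)·1 + (-7/6)·1 + 27/10·1 + 1/3·1 = 1 ✓
b·c: (-7/6)·1 + 27/10·232/117 + 1/3·1 = 1763/390 ≠ 1/2 ⇒ order 1.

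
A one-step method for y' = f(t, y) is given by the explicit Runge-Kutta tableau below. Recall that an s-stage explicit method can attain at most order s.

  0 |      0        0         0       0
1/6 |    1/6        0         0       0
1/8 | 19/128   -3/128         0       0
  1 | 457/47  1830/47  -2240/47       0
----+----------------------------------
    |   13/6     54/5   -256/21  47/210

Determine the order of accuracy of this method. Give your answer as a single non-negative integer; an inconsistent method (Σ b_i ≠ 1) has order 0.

4

b = (13/6, 54/5, -256/21, 47/210)
c = (0, 1/6, 1/8, 1)
Ac = (0, 0, -1/256, 25/47)
Σ b_i: 13/6·1 + 54/5·1 + (-256/21)·1 + 47/210·1 = 1 ✓
b·c: 54/5·1/6 + (-256/21)·1/8 + 47/210·1 = 1/2 ✓
b·c²: 54/5·1/36 + (-256/21)·1/64 + 47/210·1 = 1/3 ✓
b·Ac: (-256/21)·(-1/256) + 47/210·25/47 = 1/6 ✓
b·c³: 54/5·1/216 + (-256/21)·1/512 + 47/210·1 = 1/4 ✓
b·(c∘Ac): (-256/21)·(-1/2048) + 47/210·25/47 = 1/8 ✓
b·Ac²: (-256/21)·(-1/1536) + 47/210·95/282 = 1/12 ✓
b·A²c: 47/210·35/188 = 1/24 ✓; 4 stages ⇒ order 4.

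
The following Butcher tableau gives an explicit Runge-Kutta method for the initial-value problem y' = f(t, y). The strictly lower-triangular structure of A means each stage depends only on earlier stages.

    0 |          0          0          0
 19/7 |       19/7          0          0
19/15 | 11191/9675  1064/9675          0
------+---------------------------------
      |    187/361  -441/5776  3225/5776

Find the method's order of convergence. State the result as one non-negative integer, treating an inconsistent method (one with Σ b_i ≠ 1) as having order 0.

3

b = (187/361, -441/5776, 3225/5776)
c = (0, 19/7, 19/15)
Ac = (0, 0, 2888/9675)
Σ b_i: 187/361·1 + (-441/5776)·1 + 3225/5776·1 = 1 ✓
b·c: (-441/5776)·19/7 + 3225/5776·19/15 = 1/2 ✓
b·c²: (-441/5776)·361/49 + 3225/5776·361/225 = 1/3 ✓
b·Ac: 3225/5776·2888/9675 = 1/6 ✓; 3 stages ⇒ order 3.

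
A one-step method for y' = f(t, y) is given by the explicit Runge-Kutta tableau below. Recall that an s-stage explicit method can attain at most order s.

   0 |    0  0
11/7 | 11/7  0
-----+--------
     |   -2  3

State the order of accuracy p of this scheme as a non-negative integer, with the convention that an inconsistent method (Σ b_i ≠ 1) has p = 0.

1

b = (-2, 3)
c = (0, 11/7)
Σ b_i: (-2)·1 + 3·1 = 1 ✓
b·c: 3·11/7 = 33/7 ≠ 1/2 ⇒ order 1.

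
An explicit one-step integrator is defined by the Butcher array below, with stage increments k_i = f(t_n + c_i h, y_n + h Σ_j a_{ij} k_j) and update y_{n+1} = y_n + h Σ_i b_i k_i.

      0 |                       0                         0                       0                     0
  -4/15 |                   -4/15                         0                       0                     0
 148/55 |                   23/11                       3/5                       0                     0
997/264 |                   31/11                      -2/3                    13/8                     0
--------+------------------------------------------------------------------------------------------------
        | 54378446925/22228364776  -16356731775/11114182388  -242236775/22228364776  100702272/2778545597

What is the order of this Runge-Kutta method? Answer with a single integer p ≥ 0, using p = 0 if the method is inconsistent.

b = (54378446925/22228364776, -16356731775/11114182388, -242236775/22228364776, 100702272/2778545597)
c = (0, -4/15, 148/55, 997/264)
Ac = (0, 0, -4/25, 901/198)
Σ b_i: 54378446925/22228364776·1 + (-16356731775/11114182388)·1 + (-242236775/22228364776)·1 + 100702272/2778545597·1 = 1 ✓
b·c: (-16356731775/11114182388)·(-4/15) + (-242236775/22228364776)·148/55 + 100702272/2778545597·997/264 = 1/2 ✓
b·c²: (-16356731775/11114182388)·16/225 + (-242236775/22228364776)·21904/3025 + 100702272/2778545597·994009/69696 = 1/3 ✓
b·Ac: (-242236775/22228364776)·(-4/25) + 100702272/2778545597·901/198 = 1/6 ✓
b·c³: (-16356731775/11114182388)·(-64/3375) + (-242236775/22228364776)·3241792/166375 + 100702272/2778545597·991026973/18399744 = 213943446368273/121033446205320 ≠ 1/4 ⇒ order 3.
b·(c∘Ac): (-242236775/22228364776)·(-592/1375) + 100702272/2778545597·898297/52272 = 863087172826/1375380070515 ≠ 1/8
b·Ac²: (-242236775/22228364776)·16/375 + 100702272/2778545597·957166/81675 = 2917674925514/6876900352575 ≠ 1/12
b·A²c: 100702272/2778545597·(-13/50) = -654564768/69463639925 ≠ 1/24

3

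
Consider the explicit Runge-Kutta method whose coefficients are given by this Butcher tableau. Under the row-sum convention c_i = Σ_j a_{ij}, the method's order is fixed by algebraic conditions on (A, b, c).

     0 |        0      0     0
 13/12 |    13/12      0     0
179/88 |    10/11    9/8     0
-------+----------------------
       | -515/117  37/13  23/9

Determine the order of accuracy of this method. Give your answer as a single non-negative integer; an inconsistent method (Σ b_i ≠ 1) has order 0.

1

b = (-515/117, 37/13, 23/9)
c = (0, 13/12, 179/88)
Ac = (0, 0, 39/32)
Σ b_i: (-515/117)·1 + 37/13·1 + 23/9·1 = 1 ✓
b·c: 37/13·13/12 + 23/9·179/88 = 6559/792 ≠ 1/2 ⇒ order 1.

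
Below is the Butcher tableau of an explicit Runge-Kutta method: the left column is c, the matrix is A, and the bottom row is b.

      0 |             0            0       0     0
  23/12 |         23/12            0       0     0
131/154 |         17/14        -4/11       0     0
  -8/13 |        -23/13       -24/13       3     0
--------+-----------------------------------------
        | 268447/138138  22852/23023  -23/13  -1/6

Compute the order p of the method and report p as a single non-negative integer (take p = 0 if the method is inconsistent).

b = (268447/138138, 22852/23023, -23/13, -1/6)
c = (0, 23/12, 131/154, -8/13)
Ac = (0, 0, -23/33, -1975/2002)
Σ b_i: 268447/138138·1 + 22852/23023·1 + (-23/13)·1 + (-1/6)·1 = 1 ✓
b·c: 22852/23023·23/12 + (-23/13)·131/154 + (-1/6)·(-8/13) = 1/2 ✓
b·c²: 22852/23023·529/144 + (-23/13)·17161/23716 + (-1/6)·64/169 = 20768353/9018009 ≠ 1/3 ⇒ order 2.
b·Ac: (-23/13)·(-23/33) + (-1/6)·(-1975/2002) = 16787/12012 ≠ 1/6

2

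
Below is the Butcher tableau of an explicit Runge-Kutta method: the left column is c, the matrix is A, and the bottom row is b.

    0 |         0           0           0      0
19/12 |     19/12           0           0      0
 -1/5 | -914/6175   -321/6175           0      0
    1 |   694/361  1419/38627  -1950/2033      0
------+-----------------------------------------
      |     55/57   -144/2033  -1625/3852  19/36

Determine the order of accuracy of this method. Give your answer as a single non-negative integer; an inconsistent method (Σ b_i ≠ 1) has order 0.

4

b = (55/57, -144/2033, -1625/3852, 19/36)
c = (0, 19/12, -1/5, 1)
Ac = (0, 0, -107/1300, 1/4)
Σ b_i: 55/57·1 + (-144/2033)·1 + (-1625/3852)·1 + 19/36·1 = 1 ✓
b·c: (-144/2033)·19/12 + (-1625/3852)·(-1/5) + 19/36·1 = 1/2 ✓
b·c²: (-144/2033)·361/144 + (-1625/3852)·1/25 + 19/36·1 = 1/3 ✓
b·Ac: (-1625/3852)·(-107/1300) + 19/36·1/4 = 1/6 ✓
b·c³: (-144/2033)·6859/1728 + (-1625/3852)·(-1/125) + 19/36·1 = 1/4 ✓
b·(c∘Ac): (-1625/3852)·107/6500 + 19/36·1/4 = 1/8 ✓
b·Ac²: (-1625/3852)·(-2033/15600) + 19/36·49/912 = 1/12 ✓
b·A²c: 19/36·3/38 = 1/24 ✓; 4 stages ⇒ order 4.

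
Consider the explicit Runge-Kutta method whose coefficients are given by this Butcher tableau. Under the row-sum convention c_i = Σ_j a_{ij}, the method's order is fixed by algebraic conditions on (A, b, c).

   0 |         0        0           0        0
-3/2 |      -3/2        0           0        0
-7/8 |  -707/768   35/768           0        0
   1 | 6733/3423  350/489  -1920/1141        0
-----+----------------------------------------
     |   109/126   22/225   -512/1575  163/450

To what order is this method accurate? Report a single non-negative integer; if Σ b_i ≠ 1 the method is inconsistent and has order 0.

b = (109/126, 22/225, -512/1575, 163/450)
c = (0, -3/2, -7/8, 1)
Ac = (0, 0, -35/512, 65/163)
Σ b_i: 109/126·1 + 22/225·1 + (-512/1575)·1 + 163/450·1 = 1 ✓
b·c: 22/225·(-3/2) + (-512/1575)·(-7/8) + 163/450·1 = 1/2 ✓
b·c²: 22/225·9/4 + (-512/1575)·49/64 + 163/450·1 = 1/3 ✓
b·Ac: (-512/1575)·(-35/512) + 163/450·65/163 = 1/6 ✓
b·c³: 22/225·(-27/8) + (-512/1575)·(-343/512) + 163/450·1 = 1/4 ✓
b·(c∘Ac): (-512/1575)·245/4096 + 163/450·65/163 = 1/8 ✓
b·Ac²: (-512/1575)·105/1024 + 163/450·105/326 = 1/12 ✓
b·A²c: 163/450·75/652 = 1/24 ✓; 4 stages ⇒ order 4.

4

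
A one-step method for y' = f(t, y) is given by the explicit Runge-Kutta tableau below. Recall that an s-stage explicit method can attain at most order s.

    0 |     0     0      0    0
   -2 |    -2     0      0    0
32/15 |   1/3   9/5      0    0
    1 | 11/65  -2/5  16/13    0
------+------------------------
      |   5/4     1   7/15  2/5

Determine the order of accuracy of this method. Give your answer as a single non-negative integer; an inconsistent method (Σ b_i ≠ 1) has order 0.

0

b = (5/4, 1, 7/15, 2/5)
c = (0, -2, 32/15, 1)
Ac = (0, 0, -18/5, 668/195)
Σ b_i: 5/4·1 + 1·1 + 7/15·1 + 2/5·1 = 187/60 ≠ 1 ⇒ order 0.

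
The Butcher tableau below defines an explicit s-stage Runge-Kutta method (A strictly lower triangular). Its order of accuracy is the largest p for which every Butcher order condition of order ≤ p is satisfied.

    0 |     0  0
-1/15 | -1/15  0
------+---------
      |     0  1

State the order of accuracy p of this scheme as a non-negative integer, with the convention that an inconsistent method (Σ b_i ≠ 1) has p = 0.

b = (0, 1)
c = (0, -1/15)
Σ b_i: 1·1 = 1 ✓
b·c: 1·(-1/15) = -1/15 ≠ 1/2 ⇒ order 1.

1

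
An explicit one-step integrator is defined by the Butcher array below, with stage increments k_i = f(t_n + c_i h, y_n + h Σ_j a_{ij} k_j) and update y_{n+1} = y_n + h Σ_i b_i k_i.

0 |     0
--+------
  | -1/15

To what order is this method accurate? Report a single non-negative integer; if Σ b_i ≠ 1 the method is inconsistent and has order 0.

b = (-1/15)
c = (0)
Σ b_i: (-1/15)·1 = -1/15 ≠ 1 ⇒ order 0.

0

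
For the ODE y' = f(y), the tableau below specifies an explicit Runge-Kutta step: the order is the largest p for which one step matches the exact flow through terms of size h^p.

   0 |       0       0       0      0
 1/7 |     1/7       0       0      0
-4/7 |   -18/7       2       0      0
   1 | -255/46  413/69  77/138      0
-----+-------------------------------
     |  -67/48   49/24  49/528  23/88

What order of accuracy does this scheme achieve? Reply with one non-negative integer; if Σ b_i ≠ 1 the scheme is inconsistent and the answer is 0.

4

b = (-67/48, 49/24, 49/528, 23/88)
c = (0, 1/7, -4/7, 1)
Ac = (0, 0, 2/7, 37/69)
Σ b_i: (-67/48)·1 + 49/24·1 + 49/528·1 + 23/88·1 = 1 ✓
b·c: 49/24·1/7 + 49/528·(-4/7) + 23/88·1 = 1/2 ✓
b·c²: 49/24·1/49 + 49/528·16/49 + 23/88·1 = 1/3 ✓
b·Ac: 49/528·2/7 + 23/88·37/69 = 1/6 ✓
b·c³: 49/24·1/343 + 49/528·(-64/343) + 23/88·1 = 1/4 ✓
b·(c∘Ac): 49/528·(-8/49) + 23/88·37/69 = 1/8 ✓
b·Ac²: 49/528·2/49 + 23/88·7/23 = 1/12 ✓
b·A²c: 23/88·11/69 = 1/24 ✓; 4 stages ⇒ order 4.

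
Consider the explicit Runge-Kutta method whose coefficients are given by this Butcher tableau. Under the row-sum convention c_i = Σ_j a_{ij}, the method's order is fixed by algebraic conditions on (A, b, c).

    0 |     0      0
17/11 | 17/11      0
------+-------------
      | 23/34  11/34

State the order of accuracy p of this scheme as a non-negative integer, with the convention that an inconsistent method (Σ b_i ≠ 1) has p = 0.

b = (23/34, 11/34)
c = (0, 17/11)
Σ b_i: 23/34·1 + 11/34·1 = 1 ✓
b·c: 11/34·17/11 = 1/2 ✓; 2 stages ⇒ order 2.

2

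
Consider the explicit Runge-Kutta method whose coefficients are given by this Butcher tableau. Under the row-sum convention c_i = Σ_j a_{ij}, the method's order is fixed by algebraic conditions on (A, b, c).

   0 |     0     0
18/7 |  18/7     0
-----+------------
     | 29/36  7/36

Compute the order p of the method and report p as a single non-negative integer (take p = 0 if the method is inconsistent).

2

b = (29/36, 7/36)
c = (0, 18/7)
Σ b_i: 29/36·1 + 7/36·1 = 1 ✓
b·c: 7/36·18/7 = 1/2 ✓; 2 stages ⇒ order 2.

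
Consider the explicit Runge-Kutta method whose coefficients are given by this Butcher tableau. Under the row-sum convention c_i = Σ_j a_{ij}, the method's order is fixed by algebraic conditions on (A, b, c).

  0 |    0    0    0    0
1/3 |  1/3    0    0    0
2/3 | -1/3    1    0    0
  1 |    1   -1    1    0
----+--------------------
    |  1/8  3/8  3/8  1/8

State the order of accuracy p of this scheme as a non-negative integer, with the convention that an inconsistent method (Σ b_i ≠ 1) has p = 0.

b = (1/8, 3/8, 3/8, 1/8)
c = (0, 1/3, 2/3, 1)
Ac = (0, 0, 1/3, 1/3)
Σ b_i: 1/8·1 + 3/8·1 + 3/8·1 + 1/8·1 = 1 ✓
b·c: 3/8·1/3 + 3/8·2/3 + 1/8·1 = 1/2 ✓
b·c²: 3/8·1/9 + 3/8·4/9 + 1/8·1 = 1/3 ✓
b·Ac: 3/8·1/3 + 1/8·1/3 = 1/6 ✓
b·c³: 3/8·1/27 + 3/8·8/27 + 1/8·1 = 1/4 ✓
b·(c∘Ac): 3/8·2/9 + 1/8·1/3 = 1/8 ✓
b·Ac²: 3/8·1/9 + 1/8·1/3 = 1/12 ✓
b·A²c: 1/8·1/3 = 1/24 ✓; 4 stages ⇒ order 4.

4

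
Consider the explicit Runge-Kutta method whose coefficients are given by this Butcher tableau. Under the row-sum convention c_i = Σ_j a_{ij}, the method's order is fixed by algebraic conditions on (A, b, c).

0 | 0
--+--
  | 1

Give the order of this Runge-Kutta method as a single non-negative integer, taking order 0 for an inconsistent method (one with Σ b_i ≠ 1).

b = (1)
c = (0)
Σ b_i: 1·1 = 1 ✓; 1 stage ⇒ order 1.

1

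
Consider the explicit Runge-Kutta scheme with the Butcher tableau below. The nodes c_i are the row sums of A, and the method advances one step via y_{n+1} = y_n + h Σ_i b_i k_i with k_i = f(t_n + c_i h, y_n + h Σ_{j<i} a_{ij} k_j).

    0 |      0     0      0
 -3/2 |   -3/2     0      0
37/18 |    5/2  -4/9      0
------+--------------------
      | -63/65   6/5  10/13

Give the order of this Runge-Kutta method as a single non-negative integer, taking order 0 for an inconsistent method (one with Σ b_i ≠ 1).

1

b = (-63/65, 6/5, 10/13)
c = (0, -3/2, 37/18)
Ac = (0, 0, 2/3)
Σ b_i: (-63/65)·1 + 6/5·1 + 10/13·1 = 1 ✓
b·c: 6/5·(-3/2) + 10/13·37/18 = -128/585 ≠ 1/2 ⇒ order 1.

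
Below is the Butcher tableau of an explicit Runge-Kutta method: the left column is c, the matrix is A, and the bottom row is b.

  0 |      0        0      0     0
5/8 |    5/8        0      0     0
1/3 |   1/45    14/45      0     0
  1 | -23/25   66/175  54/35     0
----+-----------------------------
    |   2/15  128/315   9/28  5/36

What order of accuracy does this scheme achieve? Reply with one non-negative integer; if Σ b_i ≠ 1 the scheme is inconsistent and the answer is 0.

4

b = (2/15, 128/315, 9/28, 5/36)
c = (0, 5/8, 1/3, 1)
Ac = (0, 0, 7/36, 3/4)
Σ b_i: 2/15·1 + 128/315·1 + 9/28·1 + 5/36·1 = 1 ✓
b·c: 128/315·5/8 + 9/28·1/3 + 5/36·1 = 1/2 ✓
b·c²: 128/315·25/64 + 9/28·1/9 + 5/36·1 = 1/3 ✓
b·Ac: 9/28·7/36 + 5/36·3/4 = 1/6 ✓
b·c³: 128/315·125/512 + 9/28·1/27 + 5/36·1 = 1/4 ✓
b·(c∘Ac): 9/28·7/108 + 5/36·3/4 = 1/8 ✓
b·Ac²: 9/28·35/288 + 5/36·51/160 = 1/12 ✓
b·A²c: 5/36·3/10 = 1/24 ✓; 4 stages ⇒ order 4.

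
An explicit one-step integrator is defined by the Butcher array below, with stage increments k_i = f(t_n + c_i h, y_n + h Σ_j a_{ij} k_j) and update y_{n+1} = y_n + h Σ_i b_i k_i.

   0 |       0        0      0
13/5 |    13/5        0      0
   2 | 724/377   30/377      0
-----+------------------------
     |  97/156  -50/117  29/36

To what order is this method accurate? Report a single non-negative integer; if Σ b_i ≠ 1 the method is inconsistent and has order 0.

3

b = (97/156, -50/117, 29/36)
c = (0, 13/5, 2)
Ac = (0, 0, 6/29)
Σ b_i: 97/156·1 + (-50/117)·1 + 29/36·1 = 1 ✓
b·c: (-50/117)·13/5 + 29/36·2 = 1/2 ✓
b·c²: (-50/117)·169/25 + 29/36·4 = 1/3 ✓
b·Ac: 29/36·6/29 = 1/6 ✓; 3 stages ⇒ order 3.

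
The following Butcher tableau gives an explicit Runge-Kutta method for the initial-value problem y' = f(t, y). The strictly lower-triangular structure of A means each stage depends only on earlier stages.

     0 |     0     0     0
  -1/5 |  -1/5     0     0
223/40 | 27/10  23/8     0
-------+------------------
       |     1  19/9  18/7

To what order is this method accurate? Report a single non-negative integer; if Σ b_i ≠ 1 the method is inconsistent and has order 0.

0

b = (1, 19/9, 18/7)
c = (0, -1/5, 223/40)
Ac = (0, 0, -23/40)
Σ b_i: 1·1 + 19/9·1 + 18/7·1 = 358/63 ≠ 1 ⇒ order 0.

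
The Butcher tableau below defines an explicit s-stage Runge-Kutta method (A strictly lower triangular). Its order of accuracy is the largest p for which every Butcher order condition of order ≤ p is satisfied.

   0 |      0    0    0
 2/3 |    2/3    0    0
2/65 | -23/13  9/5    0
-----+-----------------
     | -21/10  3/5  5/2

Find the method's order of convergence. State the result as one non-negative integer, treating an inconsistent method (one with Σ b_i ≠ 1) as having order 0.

1

b = (-21/10, 3/5, 5/2)
c = (0, 2/3, 2/65)
Ac = (0, 0, 6/5)
Σ b_i: (-21/10)·1 + 3/5·1 + 5/2·1 = 1 ✓
b·c: 3/5·2/3 + 5/2·2/65 = 31/65 ≠ 1/2 ⇒ order 1.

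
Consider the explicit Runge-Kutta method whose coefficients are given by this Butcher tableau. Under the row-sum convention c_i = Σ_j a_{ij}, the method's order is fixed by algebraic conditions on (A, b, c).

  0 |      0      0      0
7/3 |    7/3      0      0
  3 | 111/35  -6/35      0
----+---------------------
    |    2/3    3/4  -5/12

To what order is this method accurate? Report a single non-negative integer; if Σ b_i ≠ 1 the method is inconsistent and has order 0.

3

b = (2/3, 3/4, -5/12)
c = (0, 7/3, 3)
Ac = (0, 0, -2/5)
Σ b_i: 2/3·1 + 3/4·1 + (-5/12)·1 = 1 ✓
b·c: 3/4·7/3 + (-5/12)·3 = 1/2 ✓
b·c²: 3/4·49/9 + (-5/12)·9 = 1/3 ✓
b·Ac: (-5/12)·(-2/5) = 1/6 ✓; 3 stages ⇒ order 3.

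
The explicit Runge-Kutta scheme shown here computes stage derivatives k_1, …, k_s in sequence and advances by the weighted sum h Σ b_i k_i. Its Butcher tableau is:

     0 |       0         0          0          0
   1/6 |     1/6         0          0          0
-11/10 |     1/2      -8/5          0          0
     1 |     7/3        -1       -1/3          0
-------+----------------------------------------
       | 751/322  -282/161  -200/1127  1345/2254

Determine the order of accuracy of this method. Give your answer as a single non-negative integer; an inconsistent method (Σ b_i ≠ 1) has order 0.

3

b = (751/322, -282/161, -200/1127, 1345/2254)
c = (0, 1/6, -11/10, 1)
Ac = (0, 0, -4/15, 1/5)
Σ b_i: 751/322·1 + (-282/161)·1 + (-200/1127)·1 + 1345/2254·1 = 1 ✓
b·c: (-282/161)·1/6 + (-200/1127)·(-11/10) + 1345/2254·1 = 1/2 ✓
b·c²: (-282/161)·1/36 + (-200/1127)·121/100 + 1345/2254·1 = 1/3 ✓
b·Ac: (-200/1127)·(-4/15) + 1345/2254·1/5 = 1/6 ✓
b·c³: (-282/161)·1/216 + (-200/1127)·(-1331/1000) + 1345/2254·1 = 23903/28980 ≠ 1/4 ⇒ order 3.
b·(c∘Ac): (-200/1127)·22/75 + 1345/2254·1/5 = 65/966 ≠ 1/8
b·Ac²: (-200/1127)·(-2/45) + 1345/2254·(-97/225) = -8431/33810 ≠ 1/12
b·A²c: 1345/2254·4/45 = 538/10143 ≠ 1/24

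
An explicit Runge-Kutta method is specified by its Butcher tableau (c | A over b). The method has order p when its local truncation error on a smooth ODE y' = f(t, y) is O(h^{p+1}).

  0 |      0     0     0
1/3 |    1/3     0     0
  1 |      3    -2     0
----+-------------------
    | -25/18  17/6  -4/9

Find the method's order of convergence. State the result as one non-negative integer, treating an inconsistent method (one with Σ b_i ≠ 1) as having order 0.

b = (-25/18, 17/6, -4/9)
c = (0, 1/3, 1)
Ac = (0, 0, -2/3)
Σ b_i: (-25/18)·1 + 17/6·1 + (-4/9)·1 = 1 ✓
b·c: 17/6·1/3 + (-4/9)·1 = 1/2 ✓
b·c²: 17/6·1/9 + (-4/9)·1 = -7/54 ≠ 1/3 ⇒ order 2.
b·Ac: (-4/9)·(-2/3) = 8/27 ≠ 1/6

2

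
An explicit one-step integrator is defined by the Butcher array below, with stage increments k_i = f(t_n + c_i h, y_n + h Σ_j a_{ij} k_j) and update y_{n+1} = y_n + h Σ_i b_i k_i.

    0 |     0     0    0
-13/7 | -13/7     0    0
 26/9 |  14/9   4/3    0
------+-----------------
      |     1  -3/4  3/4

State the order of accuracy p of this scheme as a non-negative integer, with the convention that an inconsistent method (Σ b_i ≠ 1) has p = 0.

1

b = (1, -3/4, 3/4)
c = (0, -13/7, 26/9)
Ac = (0, 0, -52/21)
Σ b_i: 1·1 + (-3/4)·1 + 3/4·1 = 1 ✓
b·c: (-3/4)·(-13/7) + 3/4·26/9 = 299/84 ≠ 1/2 ⇒ order 1.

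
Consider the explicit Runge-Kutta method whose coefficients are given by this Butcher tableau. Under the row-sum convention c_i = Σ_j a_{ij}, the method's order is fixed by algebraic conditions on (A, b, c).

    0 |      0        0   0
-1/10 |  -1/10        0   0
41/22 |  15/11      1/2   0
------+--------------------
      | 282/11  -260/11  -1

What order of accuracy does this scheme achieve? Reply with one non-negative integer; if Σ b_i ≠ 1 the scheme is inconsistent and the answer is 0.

b = (282/11, -260/11, -1)
c = (0, -1/10, 41/22)
Ac = (0, 0, -1/20)
Σ b_i: 282/11·1 + (-260/11)·1 + (-1)·1 = 1 ✓
b·c: (-260/11)·(-1/10) + (-1)·41/22 = 1/2 ✓
b·c²: (-260/11)·1/100 + (-1)·1681/484 = -8977/2420 ≠ 1/3 ⇒ order 2.
b·Ac: (-1)·(-1/20) = 1/20 ≠ 1/6

2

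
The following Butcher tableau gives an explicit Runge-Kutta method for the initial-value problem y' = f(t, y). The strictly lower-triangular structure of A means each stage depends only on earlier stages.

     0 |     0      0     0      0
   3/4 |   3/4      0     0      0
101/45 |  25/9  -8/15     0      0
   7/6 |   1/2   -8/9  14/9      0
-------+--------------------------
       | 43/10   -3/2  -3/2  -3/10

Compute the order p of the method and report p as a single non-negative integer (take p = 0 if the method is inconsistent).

1

b = (43/10, -3/2, -3/2, -3/10)
c = (0, 3/4, 101/45, 7/6)
Ac = (0, 0, -2/5, 1144/405)
Σ b_i: 43/10·1 + (-3/2)·1 + (-3/2)·1 + (-3/10)·1 = 1 ✓
b·c: (-3/2)·3/4 + (-3/2)·101/45 + (-3/10)·7/6 = -581/120 ≠ 1/2 ⇒ order 1.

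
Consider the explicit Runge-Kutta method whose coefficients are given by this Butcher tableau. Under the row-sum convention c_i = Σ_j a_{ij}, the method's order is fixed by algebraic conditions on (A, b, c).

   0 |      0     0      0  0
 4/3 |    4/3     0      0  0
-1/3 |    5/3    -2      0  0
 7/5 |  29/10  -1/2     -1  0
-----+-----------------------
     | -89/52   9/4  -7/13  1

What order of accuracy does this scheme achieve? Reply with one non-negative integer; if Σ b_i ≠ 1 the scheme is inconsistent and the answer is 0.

1

b = (-89/52, 9/4, -7/13, 1)
c = (0, 4/3, -1/3, 7/5)
Ac = (0, 0, -8/3, -1/3)
Σ b_i: (-89/52)·1 + 9/4·1 + (-7/13)·1 + 1·1 = 1 ✓
b·c: 9/4·4/3 + (-7/13)·(-1/3) + 1·7/5 = 893/195 ≠ 1/2 ⇒ order 1.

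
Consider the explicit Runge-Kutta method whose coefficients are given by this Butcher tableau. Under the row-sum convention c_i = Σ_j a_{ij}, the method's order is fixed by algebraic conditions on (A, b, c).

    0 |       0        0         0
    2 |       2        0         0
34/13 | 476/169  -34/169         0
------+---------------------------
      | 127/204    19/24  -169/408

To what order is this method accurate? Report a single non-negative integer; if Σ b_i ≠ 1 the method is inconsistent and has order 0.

b = (127/204, 19/24, -169/408)
c = (0, 2, 34/13)
Ac = (0, 0, -68/169)
Σ b_i: 127/204·1 + 19/24·1 + (-169/408)·1 = 1 ✓
b·c: 19/24·2 + (-169/408)·34/13 = 1/2 ✓
b·c²: 19/24·4 + (-169/408)·1156/169 = 1/3 ✓
b·Ac: (-169/408)·(-68/169) = 1/6 ✓; 3 stages ⇒ order 3.

3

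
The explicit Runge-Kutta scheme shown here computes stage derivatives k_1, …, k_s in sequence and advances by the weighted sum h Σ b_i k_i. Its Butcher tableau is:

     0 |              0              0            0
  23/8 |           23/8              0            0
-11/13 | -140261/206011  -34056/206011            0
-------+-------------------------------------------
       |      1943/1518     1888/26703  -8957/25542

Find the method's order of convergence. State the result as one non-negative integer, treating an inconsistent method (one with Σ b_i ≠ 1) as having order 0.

b = (1943/1518, 1888/26703, -8957/25542)
c = (0, 23/8, -11/13)
Ac = (0, 0, -4257/8957)
Σ b_i: 1943/1518·1 + 1888/26703·1 + (-8957/25542)·1 = 1 ✓
b·c: 1888/26703·23/8 + (-8957/25542)·(-11/13) = 1/2 ✓
b·c²: 1888/26703·529/64 + (-8957/25542)·121/169 = 1/3 ✓
b·Ac: (-8957/25542)·(-4257/8957) = 1/6 ✓; 3 stages ⇒ order 3.

3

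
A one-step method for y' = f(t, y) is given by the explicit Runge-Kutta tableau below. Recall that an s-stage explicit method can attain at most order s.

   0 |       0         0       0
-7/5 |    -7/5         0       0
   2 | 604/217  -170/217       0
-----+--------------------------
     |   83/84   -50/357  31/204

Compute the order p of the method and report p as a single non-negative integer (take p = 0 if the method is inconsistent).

b = (83/84, -50/357, 31/204)
c = (0, -7/5, 2)
Ac = (0, 0, 34/31)
Σ b_i: 83/84·1 + (-50/357)·1 + 31/204·1 = 1 ✓
b·c: (-50/357)·(-7/5) + 31/204·2 = 1/2 ✓
b·c²: (-50/357)·49/25 + 31/204·4 = 1/3 ✓
b·Ac: 31/204·34/31 = 1/6 ✓; 3 stages ⇒ order 3.

3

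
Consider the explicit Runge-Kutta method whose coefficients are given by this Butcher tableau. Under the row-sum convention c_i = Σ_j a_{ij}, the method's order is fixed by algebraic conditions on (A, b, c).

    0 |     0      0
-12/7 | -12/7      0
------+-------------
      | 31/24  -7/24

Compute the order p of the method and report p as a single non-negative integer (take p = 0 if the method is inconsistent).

b = (31/24, -7/24)
c = (0, -12/7)
Σ b_i: 31/24·1 + (-7/24)·1 = 1 ✓
b·c: (-7/24)·(-12/7) = 1/2 ✓; 2 stages ⇒ order 2.

2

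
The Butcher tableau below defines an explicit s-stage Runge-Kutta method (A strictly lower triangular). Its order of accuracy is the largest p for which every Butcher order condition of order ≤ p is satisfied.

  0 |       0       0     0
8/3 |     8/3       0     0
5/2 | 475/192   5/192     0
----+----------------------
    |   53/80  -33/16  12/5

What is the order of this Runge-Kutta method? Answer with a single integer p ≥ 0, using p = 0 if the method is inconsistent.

3

b = (53/80, -33/16, 12/5)
c = (0, 8/3, 5/2)
Ac = (0, 0, 5/72)
Σ b_i: 53/80·1 + (-33/16)·1 + 12/5·1 = 1 ✓
b·c: (-33/16)·8/3 + 12/5·5/2 = 1/2 ✓
b·c²: (-33/16)·64/9 + 12/5·25/4 = 1/3 ✓
b·Ac: 12/5·5/72 = 1/6 ✓; 3 stages ⇒ order 3.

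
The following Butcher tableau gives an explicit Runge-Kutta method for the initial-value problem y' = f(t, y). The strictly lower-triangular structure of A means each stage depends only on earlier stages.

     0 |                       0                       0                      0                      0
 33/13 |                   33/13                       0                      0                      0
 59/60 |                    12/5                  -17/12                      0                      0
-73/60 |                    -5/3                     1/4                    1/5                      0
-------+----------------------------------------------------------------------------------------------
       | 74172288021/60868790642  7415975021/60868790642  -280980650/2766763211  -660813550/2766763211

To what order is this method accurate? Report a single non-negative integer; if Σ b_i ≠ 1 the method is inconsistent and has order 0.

b = (74172288021/60868790642, 7415975021/60868790642, -280980650/2766763211, -660813550/2766763211)
c = (0, 33/13, 59/60, -73/60)
Ac = (0, 0, -187/52, 1621/1950)
Σ b_i: 74172288021/60868790642·1 + 7415975021/60868790642·1 + (-280980650/2766763211)·1 + (-660813550/2766763211)·1 = 1 ✓
b·c: 7415975021/60868790642·33/13 + (-280980650/2766763211)·59/60 + (-660813550/2766763211)·(-73/60) = 1/2 ✓
b·c²: 7415975021/60868790642·1089/169 + (-280980650/2766763211)·3481/3600 + (-660813550/2766763211)·5329/3600 = 1/3 ✓
b·Ac: (-280980650/2766763211)·(-187/52) + (-660813550/2766763211)·1621/1950 = 1/6 ✓
b·c³: 7415975021/60868790642·35937/2197 + (-280980650/2766763211)·205379/216000 + (-660813550/2766763211)·(-389017/216000) = 502073845771/215807530458 ≠ 1/4 ⇒ order 3.
b·(c∘Ac): (-280980650/2766763211)·(-11033/3120) + (-660813550/2766763211)·(-118333/117000) = 7777931259661/12948451827480 ≠ 1/8
b·Ac²: (-280980650/2766763211)·(-6171/676) + (-660813550/2766763211)·5488789/3042000 = 6424040024437/12948451827480 ≠ 1/12
b·A²c: (-660813550/2766763211)·(-187/260) = 12357213385/71935843486 ≠ 1/24

3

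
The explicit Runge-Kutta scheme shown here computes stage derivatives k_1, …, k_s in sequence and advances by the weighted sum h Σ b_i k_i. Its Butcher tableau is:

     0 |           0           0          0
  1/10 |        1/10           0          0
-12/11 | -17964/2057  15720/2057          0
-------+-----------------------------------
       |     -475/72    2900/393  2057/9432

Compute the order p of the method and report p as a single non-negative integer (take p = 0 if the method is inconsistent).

b = (-475/72, 2900/393, 2057/9432)
c = (0, 1/10, -12/11)
Ac = (0, 0, 1572/2057)
Σ b_i: (-475/72)·1 + 2900/393·1 + 2057/9432·1 = 1 ✓
b·c: 2900/393·1/10 + 2057/9432·(-12/11) = 1/2 ✓
b·c²: 2900/393·1/100 + 2057/9432·144/121 = 1/3 ✓
b·Ac: 2057/9432·1572/2057 = 1/6 ✓; 3 stages ⇒ order 3.

3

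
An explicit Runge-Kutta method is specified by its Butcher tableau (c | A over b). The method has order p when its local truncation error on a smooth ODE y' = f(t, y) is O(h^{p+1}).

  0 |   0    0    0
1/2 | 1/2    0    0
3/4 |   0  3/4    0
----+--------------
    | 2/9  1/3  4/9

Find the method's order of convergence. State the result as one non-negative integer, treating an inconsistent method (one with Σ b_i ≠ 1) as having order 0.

3

b = (2/9, 1/3, 4/9)
c = (0, 1/2, 3/4)
Ac = (0, 0, 3/8)
Σ b_i: 2/9·1 + 1/3·1 + 4/9·1 = 1 ✓
b·c: 1/3·1/2 + 4/9·3/4 = 1/2 ✓
b·c²: 1/3·1/4 + 4/9·9/16 = 1/3 ✓
b·Ac: 4/9·3/8 = 1/6 ✓; 3 stages ⇒ order 3.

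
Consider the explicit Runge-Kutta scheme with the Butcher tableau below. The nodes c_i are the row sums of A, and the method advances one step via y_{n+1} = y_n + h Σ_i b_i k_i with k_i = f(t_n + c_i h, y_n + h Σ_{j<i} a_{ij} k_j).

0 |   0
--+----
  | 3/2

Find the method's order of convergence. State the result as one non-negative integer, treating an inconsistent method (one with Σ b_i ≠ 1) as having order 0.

b = (3/2)
c = (0)
Σ b_i: 3/2·1 = 3/2 ≠ 1 ⇒ order 0.

0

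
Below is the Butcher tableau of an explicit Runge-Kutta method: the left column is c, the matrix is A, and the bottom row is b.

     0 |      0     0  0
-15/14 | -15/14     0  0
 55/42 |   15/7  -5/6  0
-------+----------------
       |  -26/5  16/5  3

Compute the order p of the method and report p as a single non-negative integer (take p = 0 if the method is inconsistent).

2

b = (-26/5, 16/5, 3)
c = (0, -15/14, 55/42)
Ac = (0, 0, 25/28)
Σ b_i: (-26/5)·1 + 16/5·1 + 3·1 = 1 ✓
b·c: 16/5·(-15/14) + 3·55/42 = 1/2 ✓
b·c²: 16/5·225/196 + 3·3025/1764 = 5185/588 ≠ 1/3 ⇒ order 2.
b·Ac: 3·25/28 = 75/28 ≠ 1/6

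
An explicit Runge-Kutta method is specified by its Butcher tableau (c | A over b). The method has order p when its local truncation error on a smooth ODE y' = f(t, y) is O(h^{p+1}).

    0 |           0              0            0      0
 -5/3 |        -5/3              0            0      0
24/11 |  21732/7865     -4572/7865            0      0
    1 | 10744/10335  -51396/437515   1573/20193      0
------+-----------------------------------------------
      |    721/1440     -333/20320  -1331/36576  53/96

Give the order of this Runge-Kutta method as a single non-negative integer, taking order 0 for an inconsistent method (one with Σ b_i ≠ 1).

4

b = (721/1440, -333/20320, -1331/36576, 53/96)
c = (0, -5/3, 24/11, 1)
Ac = (0, 0, 1524/1573, 252/689)
Σ b_i: 721/1440·1 + (-333/20320)·1 + (-1331/36576)·1 + 53/96·1 = 1 ✓
b·c: (-333/20320)·(-5/3) + (-1331/36576)·24/11 + 53/96·1 = 1/2 ✓
b·c²: (-333/20320)·25/9 + (-1331/36576)·576/121 + 53/96·1 = 1/3 ✓
b·Ac: (-1331/36576)·1524/1573 + 53/96·252/689 = 1/6 ✓
b·c³: (-333/20320)·(-125/27) + (-1331/36576)·13824/1331 + 53/96·1 = 1/4 ✓
b·(c∘Ac): (-1331/36576)·36576/17303 + 53/96·252/689 = 1/8 ✓
b·Ac²: (-1331/36576)·(-2540/1573) + 53/96·92/2067 = 1/12 ✓
b·A²c: 53/96·4/53 = 1/24 ✓; 4 stages ⇒ order 4.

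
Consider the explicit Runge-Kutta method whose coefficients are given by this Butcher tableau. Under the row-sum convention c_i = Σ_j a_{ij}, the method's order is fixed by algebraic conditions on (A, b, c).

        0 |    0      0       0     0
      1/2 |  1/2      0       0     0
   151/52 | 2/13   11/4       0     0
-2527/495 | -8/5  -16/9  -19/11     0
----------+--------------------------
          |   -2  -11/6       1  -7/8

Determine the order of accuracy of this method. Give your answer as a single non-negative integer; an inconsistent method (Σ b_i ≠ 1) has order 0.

b = (-2, -11/6, 1, -7/8)
c = (0, 1/2, 151/52, -2527/495)
Ac = (0, 0, 11/8, -30397/5148)
Σ b_i: (-2)·1 + (-11/6)·1 + 1·1 + (-7/8)·1 = -89/24 ≠ 1 ⇒ order 0.

0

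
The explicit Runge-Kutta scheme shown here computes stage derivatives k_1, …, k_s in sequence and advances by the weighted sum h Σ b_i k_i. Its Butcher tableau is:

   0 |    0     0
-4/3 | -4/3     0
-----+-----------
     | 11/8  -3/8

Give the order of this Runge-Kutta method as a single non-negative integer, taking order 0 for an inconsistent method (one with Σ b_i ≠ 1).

2

b = (11/8, -3/8)
c = (0, -4/3)
Σ b_i: 11/8·1 + (-3/8)·1 = 1 ✓
b·c: (-3/8)·(-4/3) = 1/2 ✓; 2 stages ⇒ order 2.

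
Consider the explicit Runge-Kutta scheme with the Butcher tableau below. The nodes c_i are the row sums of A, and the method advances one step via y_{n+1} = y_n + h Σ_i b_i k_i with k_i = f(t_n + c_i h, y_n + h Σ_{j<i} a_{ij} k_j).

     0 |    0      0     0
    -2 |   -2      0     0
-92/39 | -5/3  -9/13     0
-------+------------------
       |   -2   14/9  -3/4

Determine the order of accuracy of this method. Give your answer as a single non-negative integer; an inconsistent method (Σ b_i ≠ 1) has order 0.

0

b = (-2, 14/9, -3/4)
c = (0, -2, -92/39)
Ac = (0, 0, 18/13)
Σ b_i: (-2)·1 + 14/9·1 + (-3/4)·1 = -43/36 ≠ 1 ⇒ order 0.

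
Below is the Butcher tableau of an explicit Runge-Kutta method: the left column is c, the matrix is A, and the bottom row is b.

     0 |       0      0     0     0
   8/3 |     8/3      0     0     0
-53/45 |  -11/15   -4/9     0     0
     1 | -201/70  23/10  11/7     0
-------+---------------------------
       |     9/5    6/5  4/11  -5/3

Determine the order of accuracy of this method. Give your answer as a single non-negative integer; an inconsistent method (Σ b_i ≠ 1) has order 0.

b = (9/5, 6/5, 4/11, -5/3)
c = (0, 8/3, -53/45, 1)
Ac = (0, 0, -32/27, 1349/315)
Σ b_i: 9/5·1 + 6/5·1 + 4/11·1 + (-5/3)·1 = 56/33 ≠ 1 ⇒ order 0.

0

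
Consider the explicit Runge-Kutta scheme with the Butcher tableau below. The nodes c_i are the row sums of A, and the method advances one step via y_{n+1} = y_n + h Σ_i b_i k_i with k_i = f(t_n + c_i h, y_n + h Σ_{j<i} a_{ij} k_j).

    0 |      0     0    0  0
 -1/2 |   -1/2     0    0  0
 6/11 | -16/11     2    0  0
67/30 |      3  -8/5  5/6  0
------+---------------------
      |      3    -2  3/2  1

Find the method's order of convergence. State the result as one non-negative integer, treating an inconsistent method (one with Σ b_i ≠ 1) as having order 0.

b = (3, -2, 3/2, 1)
c = (0, -1/2, 6/11, 67/30)
Ac = (0, 0, -1, 69/55)
Σ b_i: 3·1 + (-2)·1 + 3/2·1 + 1·1 = 7/2 ≠ 1 ⇒ order 0.

0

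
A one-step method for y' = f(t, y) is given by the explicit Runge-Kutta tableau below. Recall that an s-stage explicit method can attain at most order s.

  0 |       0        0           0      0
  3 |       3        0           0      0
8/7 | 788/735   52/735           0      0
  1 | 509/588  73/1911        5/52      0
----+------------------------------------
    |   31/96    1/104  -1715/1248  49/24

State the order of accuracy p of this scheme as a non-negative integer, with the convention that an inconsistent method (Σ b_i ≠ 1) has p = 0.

4

b = (31/96, 1/104, -1715/1248, 49/24)
c = (0, 3, 8/7, 1)
Ac = (0, 0, 52/245, 11/49)
Σ b_i: 31/96·1 + 1/104·1 + (-1715/1248)·1 + 49/24·1 = 1 ✓
b·c: 1/104·3 + (-1715/1248)·8/7 + 49/24·1 = 1/2 ✓
b·c²: 1/104·9 + (-1715/1248)·64/49 + 49/24·1 = 1/3 ✓
b·Ac: (-1715/1248)·52/245 + 49/24·11/49 = 1/6 ✓
b·c³: 1/104·27 + (-1715/1248)·512/343 + 49/24·1 = 1/4 ✓
b·(c∘Ac): (-1715/1248)·416/1715 + 49/24·11/49 = 1/8 ✓
b·Ac²: (-1715/1248)·156/245 + 49/24·23/49 = 1/12 ✓
b·A²c: 49/24·1/49 = 1/24 ✓; 4 stages ⇒ order 4.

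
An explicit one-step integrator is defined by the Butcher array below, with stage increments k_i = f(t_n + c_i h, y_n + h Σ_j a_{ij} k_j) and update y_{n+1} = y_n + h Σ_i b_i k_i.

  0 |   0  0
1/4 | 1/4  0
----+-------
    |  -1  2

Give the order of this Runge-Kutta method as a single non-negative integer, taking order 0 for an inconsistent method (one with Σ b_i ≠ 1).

b = (-1, 2)
c = (0, 1/4)
Σ b_i: (-1)·1 + 2·1 = 1 ✓
b·c: 2·1/4 = 1/2 ✓; 2 stages ⇒ order 2.

2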